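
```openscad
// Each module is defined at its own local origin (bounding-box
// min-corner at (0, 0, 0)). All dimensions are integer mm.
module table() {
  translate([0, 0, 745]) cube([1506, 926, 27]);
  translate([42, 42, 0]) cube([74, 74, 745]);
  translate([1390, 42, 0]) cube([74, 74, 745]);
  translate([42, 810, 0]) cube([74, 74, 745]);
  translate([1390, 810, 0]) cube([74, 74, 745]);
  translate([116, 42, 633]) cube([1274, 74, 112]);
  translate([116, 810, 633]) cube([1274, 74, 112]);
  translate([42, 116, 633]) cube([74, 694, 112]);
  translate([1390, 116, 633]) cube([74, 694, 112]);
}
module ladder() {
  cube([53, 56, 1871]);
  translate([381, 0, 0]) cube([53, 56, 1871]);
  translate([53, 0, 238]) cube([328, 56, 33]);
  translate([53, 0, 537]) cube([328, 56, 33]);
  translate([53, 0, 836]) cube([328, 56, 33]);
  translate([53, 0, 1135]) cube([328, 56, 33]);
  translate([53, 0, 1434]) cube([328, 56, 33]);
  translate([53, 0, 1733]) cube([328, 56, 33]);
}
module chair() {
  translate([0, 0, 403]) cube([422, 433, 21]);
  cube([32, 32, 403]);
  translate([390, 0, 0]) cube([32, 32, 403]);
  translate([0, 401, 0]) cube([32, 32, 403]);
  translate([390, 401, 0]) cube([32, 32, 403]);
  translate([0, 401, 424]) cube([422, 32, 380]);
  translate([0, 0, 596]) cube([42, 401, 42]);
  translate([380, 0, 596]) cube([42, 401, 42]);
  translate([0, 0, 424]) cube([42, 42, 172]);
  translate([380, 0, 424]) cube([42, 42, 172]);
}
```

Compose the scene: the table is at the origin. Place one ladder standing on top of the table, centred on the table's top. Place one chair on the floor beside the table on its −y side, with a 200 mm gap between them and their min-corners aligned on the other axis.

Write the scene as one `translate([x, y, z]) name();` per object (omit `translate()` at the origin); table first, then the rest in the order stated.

table();
translate([536, 435, 772]) ladder();
translate([0, -633, 0]) chair();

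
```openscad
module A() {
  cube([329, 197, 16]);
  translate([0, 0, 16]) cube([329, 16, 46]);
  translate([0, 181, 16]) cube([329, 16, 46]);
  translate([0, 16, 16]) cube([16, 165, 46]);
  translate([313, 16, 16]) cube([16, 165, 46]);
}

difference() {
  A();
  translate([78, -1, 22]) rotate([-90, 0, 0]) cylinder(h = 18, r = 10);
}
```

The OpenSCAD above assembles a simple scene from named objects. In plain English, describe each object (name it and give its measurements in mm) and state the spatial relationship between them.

A is an open storage box with external size 329×197×62 mm and wall thickness 16 mm (the base is also 16 mm thick). The base covers the whole footprint; the four walls stand on the base, with the y-facing walls full-width and the x-facing walls fitting between their inner faces.

The open box has a circular hole of radius 10 mm through its front wall, centred at (x = 78, z = 22).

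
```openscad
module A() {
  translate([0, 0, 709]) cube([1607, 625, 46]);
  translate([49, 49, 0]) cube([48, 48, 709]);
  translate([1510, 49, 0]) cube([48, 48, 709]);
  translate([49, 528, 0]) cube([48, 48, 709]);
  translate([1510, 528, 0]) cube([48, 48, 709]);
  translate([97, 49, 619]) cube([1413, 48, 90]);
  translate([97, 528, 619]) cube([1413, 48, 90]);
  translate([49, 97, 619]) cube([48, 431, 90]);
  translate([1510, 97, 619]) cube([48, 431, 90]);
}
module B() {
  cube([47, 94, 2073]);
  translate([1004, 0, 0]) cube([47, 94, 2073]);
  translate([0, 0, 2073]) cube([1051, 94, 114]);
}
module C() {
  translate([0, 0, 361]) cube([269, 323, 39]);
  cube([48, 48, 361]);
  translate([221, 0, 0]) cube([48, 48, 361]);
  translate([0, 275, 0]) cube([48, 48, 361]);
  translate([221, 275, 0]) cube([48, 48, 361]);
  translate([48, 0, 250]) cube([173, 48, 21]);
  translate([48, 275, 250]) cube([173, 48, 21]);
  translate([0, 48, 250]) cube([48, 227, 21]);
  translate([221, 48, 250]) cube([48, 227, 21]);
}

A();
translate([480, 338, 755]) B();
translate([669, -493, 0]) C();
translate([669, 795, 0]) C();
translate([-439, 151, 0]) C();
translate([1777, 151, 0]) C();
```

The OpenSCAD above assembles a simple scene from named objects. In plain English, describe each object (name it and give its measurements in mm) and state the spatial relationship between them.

A is a table with a 1607×625 mm rectangular top, 46 mm thick, top surface at z = 755 mm, supported by four 48×48 mm square legs, each inset 49 mm from the nearest pair of top edges, running from the floor. Four apron rails, 48 mm thick and 90 mm tall, run between adjacent legs with their top edges flush with the underside of the top and their outer faces flush with the legs' outer faces.

B is a rectangular door frame: two vertical jambs of 47×94 mm section, 2073 mm tall, with a clear opening 957 mm wide between their inner faces. A header 114 mm tall and 94 mm deep lies on top of the jambs and spans the full outside width.

C is a simple wooden stool: a rectangular seat 269 mm (x) by 323 mm (y), 39 mm thick, top face at z = 400 mm, on four square legs, each 48×48 mm in cross-section. The legs rest on z = 0, each flush with a corner of the seat. Four stretchers, 48 mm wide and 21 mm tall, connect adjacent legs with their undersides at z = 250 mm, each running between the inner faces of the legs it joins and aligned with the legs' outer faces on the other axis.

The door frame is on top of the table. Four stools sit around the table at the −y, +y, −x, +x sides.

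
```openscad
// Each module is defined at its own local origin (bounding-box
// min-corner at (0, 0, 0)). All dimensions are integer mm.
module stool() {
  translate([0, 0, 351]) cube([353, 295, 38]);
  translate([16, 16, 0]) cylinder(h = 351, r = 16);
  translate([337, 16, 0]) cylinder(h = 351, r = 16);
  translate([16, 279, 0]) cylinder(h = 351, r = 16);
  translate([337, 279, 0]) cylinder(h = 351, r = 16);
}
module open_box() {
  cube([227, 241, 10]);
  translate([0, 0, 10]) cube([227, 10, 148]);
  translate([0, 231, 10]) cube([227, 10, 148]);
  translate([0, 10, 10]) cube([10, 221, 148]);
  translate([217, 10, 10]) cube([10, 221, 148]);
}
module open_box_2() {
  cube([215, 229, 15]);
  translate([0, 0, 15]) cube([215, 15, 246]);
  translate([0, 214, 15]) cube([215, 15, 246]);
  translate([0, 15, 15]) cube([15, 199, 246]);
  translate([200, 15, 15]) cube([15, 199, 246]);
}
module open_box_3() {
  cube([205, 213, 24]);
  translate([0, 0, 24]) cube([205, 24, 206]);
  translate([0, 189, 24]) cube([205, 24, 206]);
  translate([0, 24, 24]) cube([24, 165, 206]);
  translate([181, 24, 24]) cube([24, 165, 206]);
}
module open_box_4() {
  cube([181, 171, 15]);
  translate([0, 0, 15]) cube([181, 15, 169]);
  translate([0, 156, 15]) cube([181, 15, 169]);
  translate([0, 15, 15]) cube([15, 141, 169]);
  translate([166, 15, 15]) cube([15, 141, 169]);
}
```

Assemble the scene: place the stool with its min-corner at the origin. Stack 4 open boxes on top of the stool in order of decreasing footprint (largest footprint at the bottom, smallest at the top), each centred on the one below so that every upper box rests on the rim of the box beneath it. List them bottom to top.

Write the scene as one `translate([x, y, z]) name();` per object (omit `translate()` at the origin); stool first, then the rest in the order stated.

stool();
translate([63, 27, 389]) open_box();
translate([69, 33, 547]) open_box_2();
translate([74, 41, 808]) open_box_3();
translate([86, 62, 1038]) open_box_4();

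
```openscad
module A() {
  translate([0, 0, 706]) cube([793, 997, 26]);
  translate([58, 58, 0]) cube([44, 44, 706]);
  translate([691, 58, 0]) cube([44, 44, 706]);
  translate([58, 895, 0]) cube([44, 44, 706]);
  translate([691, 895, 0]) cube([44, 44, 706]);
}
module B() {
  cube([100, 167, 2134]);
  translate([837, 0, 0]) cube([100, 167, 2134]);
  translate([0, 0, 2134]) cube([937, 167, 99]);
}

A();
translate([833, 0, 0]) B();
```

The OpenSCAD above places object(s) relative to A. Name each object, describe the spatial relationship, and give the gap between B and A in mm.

A is a table. B is a door frame. The door frame is on the floor beside the table on its +x side. The gap between the door frame and the table is 40 mm.

The door frame's nearest face is 40 mm from the table's +x face.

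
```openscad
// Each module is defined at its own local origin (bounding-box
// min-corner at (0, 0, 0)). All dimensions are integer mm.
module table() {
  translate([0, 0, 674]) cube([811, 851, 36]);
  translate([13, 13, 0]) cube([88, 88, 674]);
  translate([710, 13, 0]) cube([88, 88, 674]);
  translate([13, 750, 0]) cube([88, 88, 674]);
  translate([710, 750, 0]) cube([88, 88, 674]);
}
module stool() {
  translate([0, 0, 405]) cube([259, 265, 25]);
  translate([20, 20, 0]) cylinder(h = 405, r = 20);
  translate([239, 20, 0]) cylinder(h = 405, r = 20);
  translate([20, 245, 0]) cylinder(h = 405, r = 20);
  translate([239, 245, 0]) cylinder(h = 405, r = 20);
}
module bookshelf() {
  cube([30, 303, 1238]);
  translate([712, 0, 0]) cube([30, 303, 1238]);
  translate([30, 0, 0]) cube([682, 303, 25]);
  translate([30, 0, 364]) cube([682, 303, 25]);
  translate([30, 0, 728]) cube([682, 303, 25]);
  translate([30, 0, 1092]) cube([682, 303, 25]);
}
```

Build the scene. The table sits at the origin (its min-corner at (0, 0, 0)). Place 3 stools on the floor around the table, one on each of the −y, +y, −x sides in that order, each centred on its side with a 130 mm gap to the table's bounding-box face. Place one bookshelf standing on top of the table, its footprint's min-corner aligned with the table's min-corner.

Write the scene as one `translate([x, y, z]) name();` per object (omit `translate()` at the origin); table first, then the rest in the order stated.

table();
translate([276, -395, 0]) stool();
translate([276, 981, 0]) stool();
translate([-389, 293, 0]) stool();
translate([0, 0, 710]) bookshelf();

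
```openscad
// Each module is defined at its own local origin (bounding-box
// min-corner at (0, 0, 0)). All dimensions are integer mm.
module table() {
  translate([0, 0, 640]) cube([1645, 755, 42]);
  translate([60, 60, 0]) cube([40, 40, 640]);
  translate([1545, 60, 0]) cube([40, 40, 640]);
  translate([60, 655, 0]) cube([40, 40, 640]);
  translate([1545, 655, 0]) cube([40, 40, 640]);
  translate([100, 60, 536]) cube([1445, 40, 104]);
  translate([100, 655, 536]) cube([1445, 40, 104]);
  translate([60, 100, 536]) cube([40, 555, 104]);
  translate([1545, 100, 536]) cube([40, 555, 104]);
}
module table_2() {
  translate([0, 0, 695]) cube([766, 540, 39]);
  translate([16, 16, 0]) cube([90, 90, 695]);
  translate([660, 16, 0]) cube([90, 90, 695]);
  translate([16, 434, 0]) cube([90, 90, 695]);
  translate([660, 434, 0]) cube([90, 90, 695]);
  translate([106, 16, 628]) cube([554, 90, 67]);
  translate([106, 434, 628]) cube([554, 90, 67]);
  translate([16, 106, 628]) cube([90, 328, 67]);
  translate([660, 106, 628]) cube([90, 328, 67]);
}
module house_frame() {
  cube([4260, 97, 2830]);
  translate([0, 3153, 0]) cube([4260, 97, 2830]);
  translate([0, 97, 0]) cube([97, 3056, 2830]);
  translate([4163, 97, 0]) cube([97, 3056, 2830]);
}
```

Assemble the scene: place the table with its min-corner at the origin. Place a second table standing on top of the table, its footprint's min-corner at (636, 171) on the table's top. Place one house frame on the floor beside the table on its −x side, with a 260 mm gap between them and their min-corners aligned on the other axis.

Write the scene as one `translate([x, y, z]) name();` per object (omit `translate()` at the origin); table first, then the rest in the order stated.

table();
translate([636, 171, 682]) table_2();
translate([-4520, 0, 0]) house_frame();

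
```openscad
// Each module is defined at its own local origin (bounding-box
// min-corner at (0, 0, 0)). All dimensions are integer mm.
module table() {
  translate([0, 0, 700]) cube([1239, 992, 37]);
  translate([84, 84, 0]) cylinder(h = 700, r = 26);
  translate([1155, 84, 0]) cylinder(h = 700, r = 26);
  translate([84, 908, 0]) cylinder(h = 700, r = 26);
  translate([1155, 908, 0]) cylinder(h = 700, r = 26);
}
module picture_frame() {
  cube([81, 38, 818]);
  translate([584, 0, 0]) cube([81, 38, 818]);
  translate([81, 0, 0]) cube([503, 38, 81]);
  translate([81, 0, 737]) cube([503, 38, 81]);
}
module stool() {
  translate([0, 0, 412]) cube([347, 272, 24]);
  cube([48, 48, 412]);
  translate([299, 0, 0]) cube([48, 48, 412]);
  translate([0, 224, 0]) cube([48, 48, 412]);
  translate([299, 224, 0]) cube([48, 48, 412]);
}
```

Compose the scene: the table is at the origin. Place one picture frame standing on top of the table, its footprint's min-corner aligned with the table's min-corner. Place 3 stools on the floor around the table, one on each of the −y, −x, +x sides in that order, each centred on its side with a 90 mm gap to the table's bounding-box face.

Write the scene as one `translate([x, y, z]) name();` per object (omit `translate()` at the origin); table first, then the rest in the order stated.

table();
translate([0, 0, 737]) picture_frame();
translate([446, -362, 0]) stool();
translate([-437, 360, 0]) stool();
translate([1329, 360, 0]) stool();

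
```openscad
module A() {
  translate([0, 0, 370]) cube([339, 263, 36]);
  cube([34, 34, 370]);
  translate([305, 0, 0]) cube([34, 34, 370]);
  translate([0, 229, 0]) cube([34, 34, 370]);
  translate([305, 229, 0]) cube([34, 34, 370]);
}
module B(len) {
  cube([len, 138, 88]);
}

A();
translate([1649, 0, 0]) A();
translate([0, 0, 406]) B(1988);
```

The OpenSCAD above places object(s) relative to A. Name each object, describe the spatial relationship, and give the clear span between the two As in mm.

A is a stool. B is a beam. A beam spans the tops of two stools. The clear span between the two stools is 1310 mm.

Second stool starts at x = 1649; first ends at x = 339; clear span = 1649 − 339 = 1310 mm.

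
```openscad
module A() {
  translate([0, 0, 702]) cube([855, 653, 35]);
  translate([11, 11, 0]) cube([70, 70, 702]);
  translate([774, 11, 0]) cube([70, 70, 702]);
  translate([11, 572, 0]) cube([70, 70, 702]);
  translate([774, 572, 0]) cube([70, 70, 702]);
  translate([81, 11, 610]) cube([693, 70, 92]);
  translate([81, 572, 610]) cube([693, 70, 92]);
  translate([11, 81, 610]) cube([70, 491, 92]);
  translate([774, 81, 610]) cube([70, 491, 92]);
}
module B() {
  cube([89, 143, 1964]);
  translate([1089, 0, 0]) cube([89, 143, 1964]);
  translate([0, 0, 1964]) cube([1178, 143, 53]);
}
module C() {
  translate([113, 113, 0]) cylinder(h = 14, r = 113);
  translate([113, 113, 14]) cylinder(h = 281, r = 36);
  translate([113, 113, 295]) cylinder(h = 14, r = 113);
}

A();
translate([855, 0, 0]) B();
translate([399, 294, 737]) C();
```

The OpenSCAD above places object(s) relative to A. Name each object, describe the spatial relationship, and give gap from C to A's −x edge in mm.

A is a table. B is a door frame. C is a spool. The door frame is against the table's +x side, with their −y faces flush. The spool is on top of the table. The gap from the spool to the table's −x edge is 399 mm.

The spool's min-x is at 399; the table's min-x is 0; gap = 399 mm.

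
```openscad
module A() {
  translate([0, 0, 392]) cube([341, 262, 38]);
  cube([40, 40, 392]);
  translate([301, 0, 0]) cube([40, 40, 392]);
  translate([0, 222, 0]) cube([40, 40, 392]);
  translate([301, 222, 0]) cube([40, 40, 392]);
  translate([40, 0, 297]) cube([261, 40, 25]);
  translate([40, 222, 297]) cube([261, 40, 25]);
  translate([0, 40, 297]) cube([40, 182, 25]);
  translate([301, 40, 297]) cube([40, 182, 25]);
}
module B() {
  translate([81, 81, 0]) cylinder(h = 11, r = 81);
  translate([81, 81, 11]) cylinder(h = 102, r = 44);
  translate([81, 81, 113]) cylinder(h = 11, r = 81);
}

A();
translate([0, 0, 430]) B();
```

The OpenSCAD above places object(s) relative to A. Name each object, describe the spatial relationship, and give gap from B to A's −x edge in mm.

The spool's min-x is at 0; the stool's min-x is 0; gap = 0 mm.

A is a stool. B is a spool. The spool is on top of the stool. The gap from the spool to the stool's −x edge is 0 mm.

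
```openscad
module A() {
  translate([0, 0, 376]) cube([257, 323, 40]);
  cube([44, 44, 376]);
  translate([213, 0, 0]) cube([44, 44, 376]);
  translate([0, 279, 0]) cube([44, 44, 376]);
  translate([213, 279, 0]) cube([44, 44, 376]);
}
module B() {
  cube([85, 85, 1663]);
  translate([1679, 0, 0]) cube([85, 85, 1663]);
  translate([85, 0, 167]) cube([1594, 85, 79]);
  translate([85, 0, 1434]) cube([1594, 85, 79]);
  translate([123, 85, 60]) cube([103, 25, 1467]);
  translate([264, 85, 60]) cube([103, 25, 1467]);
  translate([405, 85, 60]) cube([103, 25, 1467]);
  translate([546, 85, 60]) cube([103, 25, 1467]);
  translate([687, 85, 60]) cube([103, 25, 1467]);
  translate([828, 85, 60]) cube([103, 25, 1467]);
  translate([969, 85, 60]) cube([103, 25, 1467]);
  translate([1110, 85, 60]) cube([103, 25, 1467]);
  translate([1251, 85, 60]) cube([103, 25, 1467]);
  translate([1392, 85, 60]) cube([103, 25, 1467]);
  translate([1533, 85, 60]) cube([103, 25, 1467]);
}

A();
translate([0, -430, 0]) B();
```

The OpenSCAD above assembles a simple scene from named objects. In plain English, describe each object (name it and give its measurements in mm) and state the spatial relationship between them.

A is a four-legged stool. The seat is a 257×323×40 mm slab whose top surface is at z = 416 mm; four square legs, each 44×44 mm in cross-section, run from the floor (z = 0) to the underside of the seat, each flush with a corner of the seat.

B is a fence section. Two 85×85 mm posts, 1663 mm tall, stand on the floor with a clear span of 1594 mm between their inner faces. Two horizontal rails of 85×79 mm section span the gap between the posts with their undersides at z = 167 mm and z = 1434 mm, flush with the posts' −y face. 11 pickets, each 103 mm wide, 25 mm thick and 1467 mm tall, are fixed to the +y face of the rails with their bottoms at z = 60 mm, evenly spaced across the span with equal gaps (rounded down to the nearest mm) at the −x end and between each pair — any rounding remainder accumulates at the +x end.

The fence section is on the floor beside the stool on its −y side.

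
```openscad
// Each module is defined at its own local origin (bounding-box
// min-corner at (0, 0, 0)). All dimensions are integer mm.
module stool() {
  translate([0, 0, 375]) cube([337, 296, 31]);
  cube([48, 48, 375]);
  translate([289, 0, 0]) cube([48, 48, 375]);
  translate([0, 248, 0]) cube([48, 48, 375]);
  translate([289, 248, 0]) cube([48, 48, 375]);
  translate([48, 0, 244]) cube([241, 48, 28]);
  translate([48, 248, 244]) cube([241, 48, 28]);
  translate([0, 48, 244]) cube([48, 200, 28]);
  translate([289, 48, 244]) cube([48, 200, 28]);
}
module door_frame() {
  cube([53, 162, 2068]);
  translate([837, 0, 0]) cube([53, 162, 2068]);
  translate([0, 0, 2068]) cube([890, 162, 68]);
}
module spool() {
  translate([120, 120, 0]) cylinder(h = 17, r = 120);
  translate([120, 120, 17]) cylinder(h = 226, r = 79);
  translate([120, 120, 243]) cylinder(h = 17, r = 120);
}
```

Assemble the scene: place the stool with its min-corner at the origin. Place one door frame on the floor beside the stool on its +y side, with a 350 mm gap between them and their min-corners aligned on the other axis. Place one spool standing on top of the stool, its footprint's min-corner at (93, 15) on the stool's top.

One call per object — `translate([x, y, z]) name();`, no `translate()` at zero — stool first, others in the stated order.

stool();
translate([0, 646, 0]) door_frame();
translate([93, 15, 406]) spool();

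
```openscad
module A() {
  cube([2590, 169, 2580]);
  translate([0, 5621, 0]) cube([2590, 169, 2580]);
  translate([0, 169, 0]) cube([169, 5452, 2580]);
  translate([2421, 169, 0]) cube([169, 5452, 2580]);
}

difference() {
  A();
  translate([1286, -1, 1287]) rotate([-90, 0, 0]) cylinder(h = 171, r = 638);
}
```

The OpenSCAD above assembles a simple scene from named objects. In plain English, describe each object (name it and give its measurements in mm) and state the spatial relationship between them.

A is the wall frame of a small rectangular building: four walls, each 2580 mm tall and 169 mm thick, enclosing a footprint 2590 mm (x) by 5790 mm (y) outside-to-outside, with no floor or roof. The front and back walls (the −y and +y sides) span the full width; the two side walls fit between them.

The house frame has a circular hole of radius 638 mm through its front wall, centred at (x = 1286, z = 1287).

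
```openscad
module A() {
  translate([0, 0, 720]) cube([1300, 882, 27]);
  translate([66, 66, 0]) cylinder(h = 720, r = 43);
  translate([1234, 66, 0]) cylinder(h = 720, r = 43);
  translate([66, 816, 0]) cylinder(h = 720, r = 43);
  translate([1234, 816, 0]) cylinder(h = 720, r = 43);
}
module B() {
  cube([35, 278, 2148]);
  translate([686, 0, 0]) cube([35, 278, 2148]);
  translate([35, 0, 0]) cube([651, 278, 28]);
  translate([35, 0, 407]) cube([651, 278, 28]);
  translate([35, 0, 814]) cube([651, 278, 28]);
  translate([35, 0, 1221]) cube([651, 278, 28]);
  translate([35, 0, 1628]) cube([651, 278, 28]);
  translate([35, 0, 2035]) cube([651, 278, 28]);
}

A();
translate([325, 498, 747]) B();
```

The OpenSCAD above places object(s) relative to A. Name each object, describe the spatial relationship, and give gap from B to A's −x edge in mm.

The bookshelf's min-x is at 325; the table's min-x is 0; gap = 325 mm.

A is a table. B is a bookshelf. The bookshelf is on top of the table. The gap from the bookshelf to the table's −x edge is 325 mm.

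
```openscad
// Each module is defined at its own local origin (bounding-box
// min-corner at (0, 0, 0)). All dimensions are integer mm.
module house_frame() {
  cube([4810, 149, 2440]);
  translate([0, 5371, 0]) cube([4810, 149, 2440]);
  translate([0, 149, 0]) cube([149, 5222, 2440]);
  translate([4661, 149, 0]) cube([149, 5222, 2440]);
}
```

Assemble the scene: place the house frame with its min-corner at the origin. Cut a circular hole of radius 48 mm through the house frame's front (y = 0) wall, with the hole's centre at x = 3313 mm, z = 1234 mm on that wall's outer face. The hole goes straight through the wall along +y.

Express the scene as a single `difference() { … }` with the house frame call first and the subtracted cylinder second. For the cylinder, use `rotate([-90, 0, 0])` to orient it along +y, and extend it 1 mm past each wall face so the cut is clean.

difference() {
  house_frame();
  translate([3313, -1, 1234]) rotate([-90, 0, 0]) cylinder(h = 151, r = 48);
}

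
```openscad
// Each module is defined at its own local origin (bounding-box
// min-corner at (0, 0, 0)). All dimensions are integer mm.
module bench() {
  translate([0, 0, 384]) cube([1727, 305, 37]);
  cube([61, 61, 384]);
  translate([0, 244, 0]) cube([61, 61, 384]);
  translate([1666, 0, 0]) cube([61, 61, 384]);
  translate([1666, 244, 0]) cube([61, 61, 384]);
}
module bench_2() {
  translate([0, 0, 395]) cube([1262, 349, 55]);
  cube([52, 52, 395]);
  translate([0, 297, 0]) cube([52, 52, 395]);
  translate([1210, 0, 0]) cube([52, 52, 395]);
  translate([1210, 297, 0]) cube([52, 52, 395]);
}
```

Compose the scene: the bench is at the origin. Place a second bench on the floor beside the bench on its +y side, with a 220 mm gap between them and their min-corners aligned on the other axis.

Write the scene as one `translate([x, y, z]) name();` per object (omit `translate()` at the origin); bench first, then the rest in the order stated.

bench();
translate([0, 525, 0]) bench_2();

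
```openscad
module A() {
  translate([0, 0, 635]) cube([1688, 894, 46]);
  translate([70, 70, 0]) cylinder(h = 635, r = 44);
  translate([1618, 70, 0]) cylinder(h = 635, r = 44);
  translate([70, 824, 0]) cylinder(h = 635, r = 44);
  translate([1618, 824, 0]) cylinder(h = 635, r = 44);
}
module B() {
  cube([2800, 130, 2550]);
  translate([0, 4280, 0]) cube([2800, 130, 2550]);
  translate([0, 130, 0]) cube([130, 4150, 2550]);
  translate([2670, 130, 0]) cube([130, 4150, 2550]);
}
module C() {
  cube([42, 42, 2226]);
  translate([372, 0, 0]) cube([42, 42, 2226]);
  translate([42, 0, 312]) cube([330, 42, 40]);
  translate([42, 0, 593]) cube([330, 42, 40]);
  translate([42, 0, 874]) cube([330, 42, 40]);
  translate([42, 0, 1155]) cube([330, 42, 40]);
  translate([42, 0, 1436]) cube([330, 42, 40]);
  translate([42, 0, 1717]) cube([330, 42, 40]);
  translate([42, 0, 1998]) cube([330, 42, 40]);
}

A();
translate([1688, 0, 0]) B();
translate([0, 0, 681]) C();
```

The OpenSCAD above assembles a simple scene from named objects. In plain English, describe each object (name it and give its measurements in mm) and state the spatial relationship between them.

A is a table with a 1688×894 mm rectangular top, 46 mm thick, top surface at z = 681 mm, supported by four round legs of 88 mm diameter, each leg's bounding box inset 26 mm from the nearest pair of top edges, running from the floor.

B is the wall frame of a small rectangular building: four walls, each 2550 mm tall and 130 mm thick, enclosing a footprint 2800 mm (x) by 4410 mm (y) outside-to-outside, with no floor or roof. The front and back walls (the −y and +y sides) span the full width; the two side walls fit between them.

C is a wooden ladder with two side rails of 42×42 mm section and 2226 mm height, set 414 mm apart overall. Between them run 7 rectangular rungs (42 mm deep, 40 mm thick), front faces flush with the rails' −y face. The bottom of the first rung is 312 mm above the floor and each subsequent rung is 281 mm higher than the one below.

The house frame is against the table's +x side, with their −y faces flush. The ladder is on top of the table.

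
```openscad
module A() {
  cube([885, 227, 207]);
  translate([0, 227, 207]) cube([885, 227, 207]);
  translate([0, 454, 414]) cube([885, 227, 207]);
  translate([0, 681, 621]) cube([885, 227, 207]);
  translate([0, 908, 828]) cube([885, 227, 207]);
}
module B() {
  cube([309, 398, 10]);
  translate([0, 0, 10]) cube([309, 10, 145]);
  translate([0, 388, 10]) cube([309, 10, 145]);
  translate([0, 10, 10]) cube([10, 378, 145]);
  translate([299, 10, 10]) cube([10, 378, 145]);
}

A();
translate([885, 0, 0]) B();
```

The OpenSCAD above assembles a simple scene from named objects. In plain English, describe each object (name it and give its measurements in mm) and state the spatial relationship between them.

A is a run of 5 identical solid stair steps. Each tread is 885×227 mm and each step block is 207 mm high. Step 1 rests on the floor; step k is offset from step 1 by (k−1)×227 mm in y and (k−1)×207 mm in z.

B is an open storage box with external size 309×398×155 mm and wall thickness 10 mm (the base is also 10 mm thick). The base covers the whole footprint; the four walls stand on the base, with the y-facing walls full-width and the x-facing walls fitting between their inner faces.

The open box is against the staircase's +x side, with their −y faces flush.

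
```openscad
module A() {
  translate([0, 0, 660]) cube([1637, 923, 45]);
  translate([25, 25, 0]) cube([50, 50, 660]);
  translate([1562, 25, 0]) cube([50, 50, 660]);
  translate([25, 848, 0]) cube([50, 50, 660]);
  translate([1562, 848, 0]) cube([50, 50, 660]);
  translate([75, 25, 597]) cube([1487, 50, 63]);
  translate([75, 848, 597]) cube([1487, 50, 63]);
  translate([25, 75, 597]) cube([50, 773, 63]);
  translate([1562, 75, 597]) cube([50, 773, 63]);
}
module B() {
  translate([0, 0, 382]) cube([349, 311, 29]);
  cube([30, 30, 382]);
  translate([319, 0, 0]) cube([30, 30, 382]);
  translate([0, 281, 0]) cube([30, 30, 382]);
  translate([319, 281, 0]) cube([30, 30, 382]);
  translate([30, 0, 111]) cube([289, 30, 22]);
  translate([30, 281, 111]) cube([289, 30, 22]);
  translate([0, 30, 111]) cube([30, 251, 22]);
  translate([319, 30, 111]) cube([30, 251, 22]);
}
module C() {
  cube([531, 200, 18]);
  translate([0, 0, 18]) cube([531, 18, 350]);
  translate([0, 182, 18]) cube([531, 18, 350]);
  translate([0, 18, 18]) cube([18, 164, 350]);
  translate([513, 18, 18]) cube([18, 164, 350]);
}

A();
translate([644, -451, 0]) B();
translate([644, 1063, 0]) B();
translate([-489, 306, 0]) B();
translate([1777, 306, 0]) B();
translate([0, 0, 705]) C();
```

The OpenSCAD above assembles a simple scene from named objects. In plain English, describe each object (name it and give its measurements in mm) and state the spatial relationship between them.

A is a rectangular dining table. The top is 1637×923×45 mm with its upper surface at z = 705 mm. It stands on four 50×50 mm square legs, each inset 25 mm from the nearest pair of top edges, running from the floor to the underside of the top. Four apron rails, 50 mm thick and 63 mm tall, run between adjacent legs with their top edges flush with the underside of the top and their outer faces flush with the legs' outer faces.

B is a four-legged stool. The seat is 349×311 mm, 29 mm thick, top at z = 411 mm. It stands on four square legs, each 30×30 mm in cross-section, from z = 0 to the seat underside, each flush with a corner of the seat. Four stretchers, 30 mm wide and 22 mm tall, connect adjacent legs with their undersides at z = 111 mm, each running between the inner faces of the legs it joins and aligned with the legs' outer faces on the other axis.

C is an open-topped rectangular box: outside dimensions 531×200×368 mm, with a uniform wall and base thickness of 18 mm. The base is a full 531×200 slab on the floor; four walls sit on top of the base. The front and back walls (the −y and +y sides) span the full width; the two side walls fit between them.

Four stools sit around the table at the −y, +y, −x, +x sides. The open box is on top of the table.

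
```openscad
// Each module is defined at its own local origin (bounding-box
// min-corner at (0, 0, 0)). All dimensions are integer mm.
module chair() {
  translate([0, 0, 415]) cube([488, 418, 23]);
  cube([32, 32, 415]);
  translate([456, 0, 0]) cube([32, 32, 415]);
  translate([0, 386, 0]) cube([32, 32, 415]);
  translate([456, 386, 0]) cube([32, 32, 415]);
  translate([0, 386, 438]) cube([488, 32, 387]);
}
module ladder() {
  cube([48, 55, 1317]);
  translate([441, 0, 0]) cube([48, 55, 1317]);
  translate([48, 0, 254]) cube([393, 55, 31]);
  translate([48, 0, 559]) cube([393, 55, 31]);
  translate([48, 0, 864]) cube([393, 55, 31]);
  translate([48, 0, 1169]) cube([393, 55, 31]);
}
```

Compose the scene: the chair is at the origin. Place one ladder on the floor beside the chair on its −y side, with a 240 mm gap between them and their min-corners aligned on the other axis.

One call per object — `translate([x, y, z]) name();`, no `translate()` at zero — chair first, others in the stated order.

chair();
translate([0, -295, 0]) ladder();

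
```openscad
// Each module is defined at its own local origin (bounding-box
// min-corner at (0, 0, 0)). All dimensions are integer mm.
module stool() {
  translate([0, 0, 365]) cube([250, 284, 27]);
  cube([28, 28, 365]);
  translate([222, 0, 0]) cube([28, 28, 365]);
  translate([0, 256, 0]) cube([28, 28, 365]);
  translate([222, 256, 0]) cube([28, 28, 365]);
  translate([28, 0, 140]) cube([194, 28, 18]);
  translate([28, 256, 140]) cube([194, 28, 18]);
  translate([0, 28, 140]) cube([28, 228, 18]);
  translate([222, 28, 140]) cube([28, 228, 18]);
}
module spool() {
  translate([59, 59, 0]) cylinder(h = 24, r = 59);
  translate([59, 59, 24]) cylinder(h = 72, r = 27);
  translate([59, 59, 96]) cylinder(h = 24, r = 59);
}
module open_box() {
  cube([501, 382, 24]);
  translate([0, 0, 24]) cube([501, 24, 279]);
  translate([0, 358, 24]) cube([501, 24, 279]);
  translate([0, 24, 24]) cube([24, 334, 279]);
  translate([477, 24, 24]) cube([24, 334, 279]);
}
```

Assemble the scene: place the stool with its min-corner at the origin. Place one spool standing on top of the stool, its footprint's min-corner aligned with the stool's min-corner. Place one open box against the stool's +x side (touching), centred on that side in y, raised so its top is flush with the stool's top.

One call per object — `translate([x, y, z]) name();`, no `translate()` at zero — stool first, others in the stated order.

stool();
translate([0, 0, 392]) spool();
translate([250, -49, 89]) open_box();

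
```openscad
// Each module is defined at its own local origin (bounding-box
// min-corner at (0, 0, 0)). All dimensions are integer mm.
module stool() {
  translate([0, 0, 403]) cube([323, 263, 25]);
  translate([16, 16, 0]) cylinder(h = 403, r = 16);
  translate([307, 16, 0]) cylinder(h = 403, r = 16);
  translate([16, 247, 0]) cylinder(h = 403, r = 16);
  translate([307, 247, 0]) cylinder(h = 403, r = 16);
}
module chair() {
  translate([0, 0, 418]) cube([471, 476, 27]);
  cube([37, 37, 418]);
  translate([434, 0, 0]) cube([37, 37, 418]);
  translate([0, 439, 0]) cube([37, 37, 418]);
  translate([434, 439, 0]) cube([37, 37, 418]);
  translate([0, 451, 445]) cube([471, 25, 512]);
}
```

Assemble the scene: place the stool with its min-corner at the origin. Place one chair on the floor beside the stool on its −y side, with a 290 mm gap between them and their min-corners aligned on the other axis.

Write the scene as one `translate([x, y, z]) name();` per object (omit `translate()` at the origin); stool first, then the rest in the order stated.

stool();
translate([0, -766, 0]) chair();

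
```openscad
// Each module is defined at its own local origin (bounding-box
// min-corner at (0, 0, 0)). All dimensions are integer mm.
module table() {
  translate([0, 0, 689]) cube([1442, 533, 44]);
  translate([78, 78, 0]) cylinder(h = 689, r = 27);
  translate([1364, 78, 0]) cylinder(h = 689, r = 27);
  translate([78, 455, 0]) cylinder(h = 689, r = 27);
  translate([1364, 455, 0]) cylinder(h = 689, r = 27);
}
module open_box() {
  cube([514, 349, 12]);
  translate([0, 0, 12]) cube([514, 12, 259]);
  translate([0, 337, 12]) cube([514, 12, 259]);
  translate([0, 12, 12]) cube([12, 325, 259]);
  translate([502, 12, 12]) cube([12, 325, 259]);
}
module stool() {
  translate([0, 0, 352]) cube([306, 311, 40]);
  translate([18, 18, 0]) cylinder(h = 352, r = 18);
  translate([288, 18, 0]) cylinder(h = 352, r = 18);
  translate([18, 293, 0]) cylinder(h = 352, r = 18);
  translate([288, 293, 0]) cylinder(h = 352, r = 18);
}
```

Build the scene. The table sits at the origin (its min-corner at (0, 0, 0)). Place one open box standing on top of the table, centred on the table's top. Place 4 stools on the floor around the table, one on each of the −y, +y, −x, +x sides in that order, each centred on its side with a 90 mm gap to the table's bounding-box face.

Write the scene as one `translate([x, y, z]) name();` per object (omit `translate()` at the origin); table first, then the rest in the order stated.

table();
translate([464, 92, 733]) open_box();
translate([568, -401, 0]) stool();
translate([568, 623, 0]) stool();
translate([-396, 111, 0]) stool();
translate([1532, 111, 0]) stool();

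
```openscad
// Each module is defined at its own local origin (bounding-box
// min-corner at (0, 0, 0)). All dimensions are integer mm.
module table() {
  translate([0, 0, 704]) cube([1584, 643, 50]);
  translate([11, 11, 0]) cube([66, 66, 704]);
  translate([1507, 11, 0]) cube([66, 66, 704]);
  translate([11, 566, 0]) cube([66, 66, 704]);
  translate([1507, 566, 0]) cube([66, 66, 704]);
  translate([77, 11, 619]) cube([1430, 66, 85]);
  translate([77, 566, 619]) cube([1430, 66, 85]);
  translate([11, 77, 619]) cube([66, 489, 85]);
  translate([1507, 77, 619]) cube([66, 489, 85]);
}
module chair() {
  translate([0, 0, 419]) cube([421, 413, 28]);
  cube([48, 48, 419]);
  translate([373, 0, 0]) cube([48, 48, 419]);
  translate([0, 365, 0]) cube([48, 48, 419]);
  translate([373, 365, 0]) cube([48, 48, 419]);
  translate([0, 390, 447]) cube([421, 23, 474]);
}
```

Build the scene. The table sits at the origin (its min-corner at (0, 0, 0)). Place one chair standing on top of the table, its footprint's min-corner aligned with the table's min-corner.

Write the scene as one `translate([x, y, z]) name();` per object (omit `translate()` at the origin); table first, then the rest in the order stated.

table();
translate([0, 0, 754]) chair();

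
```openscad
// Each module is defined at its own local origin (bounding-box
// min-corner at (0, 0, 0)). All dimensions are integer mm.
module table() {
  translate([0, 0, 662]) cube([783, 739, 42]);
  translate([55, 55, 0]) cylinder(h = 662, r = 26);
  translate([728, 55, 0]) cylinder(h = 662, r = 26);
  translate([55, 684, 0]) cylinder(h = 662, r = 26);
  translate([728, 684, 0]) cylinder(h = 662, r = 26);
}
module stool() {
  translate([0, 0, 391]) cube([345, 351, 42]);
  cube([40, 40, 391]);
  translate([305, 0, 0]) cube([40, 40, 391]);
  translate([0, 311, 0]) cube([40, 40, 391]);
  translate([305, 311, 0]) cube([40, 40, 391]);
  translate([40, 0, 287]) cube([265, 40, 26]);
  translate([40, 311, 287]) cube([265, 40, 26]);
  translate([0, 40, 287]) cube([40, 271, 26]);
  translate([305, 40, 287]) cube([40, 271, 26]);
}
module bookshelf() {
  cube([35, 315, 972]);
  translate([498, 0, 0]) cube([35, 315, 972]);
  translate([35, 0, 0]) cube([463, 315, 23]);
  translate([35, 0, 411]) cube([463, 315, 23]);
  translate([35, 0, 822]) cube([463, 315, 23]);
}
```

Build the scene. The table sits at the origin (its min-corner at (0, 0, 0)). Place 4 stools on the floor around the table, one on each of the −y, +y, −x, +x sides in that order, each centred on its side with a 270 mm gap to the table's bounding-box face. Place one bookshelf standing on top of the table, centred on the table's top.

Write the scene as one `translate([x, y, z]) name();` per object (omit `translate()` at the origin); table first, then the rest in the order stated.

table();
translate([219, -621, 0]) stool();
translate([219, 1009, 0]) stool();
translate([-615, 194, 0]) stool();
translate([1053, 194, 0]) stool();
translate([125, 212, 704]) bookshelf();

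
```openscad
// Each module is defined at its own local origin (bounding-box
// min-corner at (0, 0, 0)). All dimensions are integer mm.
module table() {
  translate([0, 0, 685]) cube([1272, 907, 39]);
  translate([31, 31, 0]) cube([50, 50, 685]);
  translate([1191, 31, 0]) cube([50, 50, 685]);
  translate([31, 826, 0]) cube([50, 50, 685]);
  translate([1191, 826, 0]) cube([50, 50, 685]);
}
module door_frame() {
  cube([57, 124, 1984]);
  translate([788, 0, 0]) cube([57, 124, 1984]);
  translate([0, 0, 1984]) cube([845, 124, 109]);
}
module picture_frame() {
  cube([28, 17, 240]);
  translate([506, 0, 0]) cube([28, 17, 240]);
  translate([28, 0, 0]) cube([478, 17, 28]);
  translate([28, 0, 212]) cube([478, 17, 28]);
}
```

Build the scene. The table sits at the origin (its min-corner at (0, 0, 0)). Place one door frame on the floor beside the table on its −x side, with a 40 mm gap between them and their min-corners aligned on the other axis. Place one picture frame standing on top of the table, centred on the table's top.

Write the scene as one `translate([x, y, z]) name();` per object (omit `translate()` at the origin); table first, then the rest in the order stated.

table();
translate([-885, 0, 0]) door_frame();
translate([369, 445, 724]) picture_frame();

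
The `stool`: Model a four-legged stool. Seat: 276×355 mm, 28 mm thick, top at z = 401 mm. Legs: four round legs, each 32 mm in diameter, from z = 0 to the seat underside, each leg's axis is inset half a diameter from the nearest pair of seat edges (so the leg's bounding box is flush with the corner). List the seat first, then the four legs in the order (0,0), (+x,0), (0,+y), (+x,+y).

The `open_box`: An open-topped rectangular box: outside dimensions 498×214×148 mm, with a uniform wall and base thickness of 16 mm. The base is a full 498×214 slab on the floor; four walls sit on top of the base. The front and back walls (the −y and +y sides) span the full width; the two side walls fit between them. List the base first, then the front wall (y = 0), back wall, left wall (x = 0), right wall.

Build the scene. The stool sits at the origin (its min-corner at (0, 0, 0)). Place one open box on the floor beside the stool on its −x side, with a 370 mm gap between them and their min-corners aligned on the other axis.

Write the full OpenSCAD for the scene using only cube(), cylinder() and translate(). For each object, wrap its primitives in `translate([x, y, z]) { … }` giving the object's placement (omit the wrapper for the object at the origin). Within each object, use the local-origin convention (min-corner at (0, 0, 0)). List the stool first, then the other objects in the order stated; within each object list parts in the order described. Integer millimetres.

translate([0, 0, 373]) cube([276, 355, 28]);
translate([16, 16, 0]) cylinder(h = 373, r = 16);
translate([260, 16, 0]) cylinder(h = 373, r = 16);
translate([16, 339, 0]) cylinder(h = 373, r = 16);
translate([260, 339, 0]) cylinder(h = 373, r = 16);
translate([-868, 0, 0]) {
  cube([498, 214, 16]);
  translate([0, 0, 16]) cube([498, 16, 132]);
  translate([0, 198, 16]) cube([498, 16, 132]);
  translate([0, 16, 16]) cube([16, 182, 132]);
  translate([482, 16, 16]) cube([16, 182, 132]);
}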